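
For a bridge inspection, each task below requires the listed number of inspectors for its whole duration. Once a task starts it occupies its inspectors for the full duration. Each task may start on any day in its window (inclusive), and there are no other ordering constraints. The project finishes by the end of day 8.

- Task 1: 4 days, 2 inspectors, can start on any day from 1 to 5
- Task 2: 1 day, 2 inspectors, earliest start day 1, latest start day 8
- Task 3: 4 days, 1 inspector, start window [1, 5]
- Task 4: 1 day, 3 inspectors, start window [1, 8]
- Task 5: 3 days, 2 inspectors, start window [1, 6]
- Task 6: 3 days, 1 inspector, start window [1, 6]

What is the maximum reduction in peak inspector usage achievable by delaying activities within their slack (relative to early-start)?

7

Early-start peak: d1:11  d2:6  d3:6  d4:3  d5:0  d6:0  d7:0  d8:0 ⇒ 11.
Leveled (Task 1@1, Task 2@1, Task 3@2, Task 4@5, Task 5@6, Task 6@2): d1:4  d2:4  d3:4  d4:4  d5:4  d6:2  d7:2  d8:2 ⇒ 4.
Reduction 11 − 4 = 7.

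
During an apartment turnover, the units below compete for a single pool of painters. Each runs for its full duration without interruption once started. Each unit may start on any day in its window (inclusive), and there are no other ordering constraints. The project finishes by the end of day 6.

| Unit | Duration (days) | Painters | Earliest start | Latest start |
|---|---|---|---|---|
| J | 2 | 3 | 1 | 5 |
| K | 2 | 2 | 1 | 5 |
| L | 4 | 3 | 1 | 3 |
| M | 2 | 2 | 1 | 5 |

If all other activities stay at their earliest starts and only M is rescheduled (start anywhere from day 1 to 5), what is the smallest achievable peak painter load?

M@1: d1:10  d2:10  d3:3  d4:3  d5:0  d6:0 → peak 10
M@2: d1:8  d2:10  d3:5  d4:3  d5:0  d6:0 → peak 10
M@3: d1:8  d2:8  d3:5  d4:5  d5:0  d6:0 → peak 8
M@4: d1:8  d2:8  d3:3  d4:5  d5:2  d6:0 → peak 8
M@5: d1:8  d2:8  d3:3  d4:3  d5:2  d6:2 → peak 8
Best is M@3, peak 8.

8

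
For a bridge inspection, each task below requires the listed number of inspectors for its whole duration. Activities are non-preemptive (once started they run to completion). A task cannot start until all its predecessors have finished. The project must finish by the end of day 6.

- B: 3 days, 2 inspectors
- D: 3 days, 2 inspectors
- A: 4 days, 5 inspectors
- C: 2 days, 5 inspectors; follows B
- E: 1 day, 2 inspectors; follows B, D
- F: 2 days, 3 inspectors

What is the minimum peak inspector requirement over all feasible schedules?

Early-start (B@1, D@1, A@1, C@4, E@4, F@1) gives peak 12: d1:12  d2:12  d3:9  d4:12  d5:5  d6:0.
Shift C→5, F→5.
Schedule B@1, D@1, A@1, C@5, E@4, F@5: d1:9  d2:9  d3:9  d4:7  d5:8  d6:8 — peak 9.
Total inspector-days = 50 over 6 days ⇒ peak ≥ ⌈50/6⌉ = 9, so 9 is optimal.

9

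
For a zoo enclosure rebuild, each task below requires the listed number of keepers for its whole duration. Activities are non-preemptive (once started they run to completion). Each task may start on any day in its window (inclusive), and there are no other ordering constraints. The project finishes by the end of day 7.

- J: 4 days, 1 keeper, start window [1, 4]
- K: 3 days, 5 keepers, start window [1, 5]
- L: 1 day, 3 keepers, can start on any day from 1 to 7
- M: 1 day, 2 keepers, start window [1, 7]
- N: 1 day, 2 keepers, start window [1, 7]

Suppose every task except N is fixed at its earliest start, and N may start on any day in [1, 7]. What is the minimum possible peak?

11

N@1: d1:13  d2:6  d3:6  d4:1  d5:0  d6:0  d7:0 → peak 13
N@2: d1:11  d2:8  d3:6  d4:1  d5:0  d6:0  d7:0 → peak 11
N@3: d1:11  d2:6  d3:8  d4:1  d5:0  d6:0  d7:0 → peak 11
N@4: d1:11  d2:6  d3:6  d4:3  d5:0  d6:0  d7:0 → peak 11
N@5: d1:11  d2:6  d3:6  d4:1  d5:2  d6:0  d7:0 → peak 11
N@6: d1:11  d2:6  d3:6  d4:1  d5:0  d6:2  d7:0 → peak 11
N@7: d1:11  d2:6  d3:6  d4:1  d5:0  d6:0  d7:2 → peak 11
Best is N@2, peak 11.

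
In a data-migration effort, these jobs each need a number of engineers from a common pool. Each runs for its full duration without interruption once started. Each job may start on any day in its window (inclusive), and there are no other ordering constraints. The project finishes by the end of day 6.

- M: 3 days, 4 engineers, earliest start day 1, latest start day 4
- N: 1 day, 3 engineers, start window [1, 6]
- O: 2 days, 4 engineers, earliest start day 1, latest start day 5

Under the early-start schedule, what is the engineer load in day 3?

4

At early start, day 3 has: M.
Demand: 4 = 4.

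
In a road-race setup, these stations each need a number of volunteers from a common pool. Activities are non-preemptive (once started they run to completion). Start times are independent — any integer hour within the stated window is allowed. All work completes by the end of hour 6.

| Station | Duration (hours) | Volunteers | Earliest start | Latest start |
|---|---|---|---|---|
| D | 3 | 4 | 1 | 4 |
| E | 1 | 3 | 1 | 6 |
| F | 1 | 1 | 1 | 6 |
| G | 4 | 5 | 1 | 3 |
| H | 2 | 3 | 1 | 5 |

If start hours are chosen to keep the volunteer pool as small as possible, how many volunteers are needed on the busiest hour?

Early-start (D@1, E@1, F@1, G@1, H@1) gives peak 16: h1:16  h2:12  h3:9  h4:5  h5:0  h6:0.
Shift G→2, H→4.
Schedule D@1, E@1, F@1, G@2, H@4: h1:8  h2:9  h3:9  h4:8  h5:8  h6:0 — peak 9.

9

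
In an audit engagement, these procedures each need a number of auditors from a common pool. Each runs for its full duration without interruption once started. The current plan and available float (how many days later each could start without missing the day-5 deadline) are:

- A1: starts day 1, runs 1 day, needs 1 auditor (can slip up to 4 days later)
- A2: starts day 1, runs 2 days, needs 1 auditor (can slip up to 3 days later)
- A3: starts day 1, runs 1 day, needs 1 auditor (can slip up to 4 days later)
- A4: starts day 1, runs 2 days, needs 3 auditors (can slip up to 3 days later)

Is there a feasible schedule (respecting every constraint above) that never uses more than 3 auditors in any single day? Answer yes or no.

yes

Schedule A1@1, A2@1, A3@1, A4@3: d1:3  d2:1  d3:3  d4:3  d5:0 — peak 3 ≤ 3.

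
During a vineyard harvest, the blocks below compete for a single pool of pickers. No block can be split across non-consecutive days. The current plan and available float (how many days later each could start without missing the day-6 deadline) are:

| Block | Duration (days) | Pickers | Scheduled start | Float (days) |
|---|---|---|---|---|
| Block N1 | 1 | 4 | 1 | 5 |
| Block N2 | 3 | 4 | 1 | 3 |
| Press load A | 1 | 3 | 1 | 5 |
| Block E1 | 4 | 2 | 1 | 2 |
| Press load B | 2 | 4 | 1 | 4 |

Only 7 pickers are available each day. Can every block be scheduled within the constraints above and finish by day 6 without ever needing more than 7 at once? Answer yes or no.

Schedule Block N1@1, Block N2@2, Press load A@1, Block E1@2, Press load B@5: d1:7  d2:6  d3:6  d4:6  d5:6  d6:4 — peak 7 ≤ 7.

yes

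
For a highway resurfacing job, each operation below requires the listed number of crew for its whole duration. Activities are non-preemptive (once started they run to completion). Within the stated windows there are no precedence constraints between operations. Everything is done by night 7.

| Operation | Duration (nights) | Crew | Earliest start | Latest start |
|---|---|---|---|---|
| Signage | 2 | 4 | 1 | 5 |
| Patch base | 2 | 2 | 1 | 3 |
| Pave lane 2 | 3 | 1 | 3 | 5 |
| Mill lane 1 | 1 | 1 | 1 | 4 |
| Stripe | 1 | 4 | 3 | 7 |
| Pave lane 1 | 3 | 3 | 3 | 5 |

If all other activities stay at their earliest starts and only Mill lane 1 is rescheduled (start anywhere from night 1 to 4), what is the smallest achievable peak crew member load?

Mill lane 1@1: n1:7  n2:6  n3:8  n4:4  n5:4  n6:0  n7:0 → peak 8
Mill lane 1@2: n1:6  n2:7  n3:8  n4:4  n5:4  n6:0  n7:0 → peak 8
Mill lane 1@3: n1:6  n2:6  n3:9  n4:4  n5:4  n6:0  n7:0 → peak 9
Mill lane 1@4: n1:6  n2:6  n3:8  n4:5  n5:4  n6:0  n7:0 → peak 8
Best is Mill lane 1@1, peak 8.

8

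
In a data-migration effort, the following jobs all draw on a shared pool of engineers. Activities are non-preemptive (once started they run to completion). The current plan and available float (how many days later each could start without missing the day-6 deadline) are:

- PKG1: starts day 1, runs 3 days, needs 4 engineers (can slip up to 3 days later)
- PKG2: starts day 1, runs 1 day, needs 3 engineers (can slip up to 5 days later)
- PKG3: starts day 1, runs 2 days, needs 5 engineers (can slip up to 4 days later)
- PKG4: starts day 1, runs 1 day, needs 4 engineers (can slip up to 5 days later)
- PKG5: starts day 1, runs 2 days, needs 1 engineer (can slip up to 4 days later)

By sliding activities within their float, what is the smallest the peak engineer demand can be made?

7

Early-start (PKG1@1, PKG2@1, PKG3@1, PKG4@1, PKG5@1) gives peak 17: d1:17  d2:10  d3:4  d4:0  d5:0  d6:0.
Shift PKG3→4, PKG4→6, PKG5→2.
Schedule PKG1@1, PKG2@1, PKG3@4, PKG4@6, PKG5@2: d1:7  d2:5  d3:5  d4:5  d5:5  d6:4 — peak 7.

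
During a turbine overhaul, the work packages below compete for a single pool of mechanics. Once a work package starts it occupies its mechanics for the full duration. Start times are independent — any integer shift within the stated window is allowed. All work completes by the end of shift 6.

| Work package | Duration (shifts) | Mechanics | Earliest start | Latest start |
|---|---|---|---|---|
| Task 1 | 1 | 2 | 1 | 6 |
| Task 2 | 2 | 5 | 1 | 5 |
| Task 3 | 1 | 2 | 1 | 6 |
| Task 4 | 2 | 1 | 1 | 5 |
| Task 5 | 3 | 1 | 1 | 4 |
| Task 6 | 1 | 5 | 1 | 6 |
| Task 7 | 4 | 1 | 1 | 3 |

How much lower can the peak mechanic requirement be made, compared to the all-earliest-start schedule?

11

Early-start peak: s1:17  s2:8  s3:2  s4:1  s5:0  s6:0 ⇒ 17.
Leveled (Task 1@1, Task 2@2, Task 3@1, Task 4@4, Task 5@4, Task 6@6, Task 7@1): s1:5  s2:6  s3:6  s4:3  s5:2  s6:6 ⇒ 6.
Reduction 17 − 6 = 11.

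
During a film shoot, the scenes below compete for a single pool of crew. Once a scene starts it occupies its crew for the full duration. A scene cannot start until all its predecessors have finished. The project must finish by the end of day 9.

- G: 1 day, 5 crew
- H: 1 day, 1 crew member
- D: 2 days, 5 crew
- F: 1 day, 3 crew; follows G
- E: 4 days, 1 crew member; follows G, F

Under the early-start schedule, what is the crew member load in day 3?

1

At early start, day 3 has: E.
Demand: 1 = 1.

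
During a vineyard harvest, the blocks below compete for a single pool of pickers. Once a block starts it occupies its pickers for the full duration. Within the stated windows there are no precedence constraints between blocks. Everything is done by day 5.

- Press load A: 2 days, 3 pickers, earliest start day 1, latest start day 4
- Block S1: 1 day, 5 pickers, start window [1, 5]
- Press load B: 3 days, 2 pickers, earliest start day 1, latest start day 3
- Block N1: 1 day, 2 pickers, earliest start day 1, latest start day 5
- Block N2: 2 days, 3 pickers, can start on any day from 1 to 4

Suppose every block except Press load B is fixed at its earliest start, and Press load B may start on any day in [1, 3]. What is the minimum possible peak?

13

Press load B@1: d1:15  d2:8  d3:2  d4:0  d5:0 → peak 15
Press load B@2: d1:13  d2:8  d3:2  d4:2  d5:0 → peak 13
Press load B@3: d1:13  d2:6  d3:2  d4:2  d5:2 → peak 13
Best is Press load B@2, peak 13.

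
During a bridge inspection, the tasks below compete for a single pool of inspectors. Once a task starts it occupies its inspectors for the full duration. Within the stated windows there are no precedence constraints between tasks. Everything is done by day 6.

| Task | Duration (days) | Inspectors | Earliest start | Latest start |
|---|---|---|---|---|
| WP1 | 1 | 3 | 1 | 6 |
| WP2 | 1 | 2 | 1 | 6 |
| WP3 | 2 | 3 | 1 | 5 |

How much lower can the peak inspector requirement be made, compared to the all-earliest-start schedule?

5

Early-start peak: d1:8  d2:3  d3:0  d4:0  d5:0  d6:0 ⇒ 8.
Leveled (WP1@1, WP2@2, WP3@3): d1:3  d2:2  d3:3  d4:3  d5:0  d6:0 ⇒ 3.
Reduction 8 − 3 = 5.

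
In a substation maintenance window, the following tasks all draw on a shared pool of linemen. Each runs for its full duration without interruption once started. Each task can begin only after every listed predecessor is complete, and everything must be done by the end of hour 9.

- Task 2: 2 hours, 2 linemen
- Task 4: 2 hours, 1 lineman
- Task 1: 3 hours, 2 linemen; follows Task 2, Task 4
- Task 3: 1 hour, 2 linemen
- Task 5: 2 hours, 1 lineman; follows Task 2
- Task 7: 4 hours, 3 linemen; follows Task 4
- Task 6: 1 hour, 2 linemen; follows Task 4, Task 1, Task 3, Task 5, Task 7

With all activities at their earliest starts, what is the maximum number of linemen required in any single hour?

6

Early-start schedule: Task 2@1, Task 4@1, Task 1@3, Task 3@1, Task 5@3, Task 7@3, Task 6@7.
Load per hour: hour 1: 5, hour 2: 3, hour 3: 6, hour 4: 6, hour 5: 5, hour 6: 3, hour 7: 2, hour 8: 0, hour 9: 0.
Peak is 6.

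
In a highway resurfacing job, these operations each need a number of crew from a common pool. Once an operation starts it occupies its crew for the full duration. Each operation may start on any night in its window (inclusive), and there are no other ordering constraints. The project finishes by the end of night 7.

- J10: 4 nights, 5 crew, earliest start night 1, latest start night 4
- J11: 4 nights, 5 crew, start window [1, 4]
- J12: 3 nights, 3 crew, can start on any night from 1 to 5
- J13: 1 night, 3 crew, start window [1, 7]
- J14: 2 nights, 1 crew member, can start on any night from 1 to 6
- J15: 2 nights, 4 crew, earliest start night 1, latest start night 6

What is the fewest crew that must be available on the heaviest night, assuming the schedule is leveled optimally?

10

Early-start (J10@1, J11@1, J12@1, J13@1, J14@1, J15@1) gives peak 21: n1:21  n2:18  n3:13  n4:10  n5:0  n6:0  n7:0.
Shift J12→5, J13→5, J14→5, J15→6.
Schedule J10@1, J11@1, J12@5, J13@5, J14@5, J15@6: n1:10  n2:10  n3:10  n4:10  n5:7  n6:8  n7:7 — peak 10.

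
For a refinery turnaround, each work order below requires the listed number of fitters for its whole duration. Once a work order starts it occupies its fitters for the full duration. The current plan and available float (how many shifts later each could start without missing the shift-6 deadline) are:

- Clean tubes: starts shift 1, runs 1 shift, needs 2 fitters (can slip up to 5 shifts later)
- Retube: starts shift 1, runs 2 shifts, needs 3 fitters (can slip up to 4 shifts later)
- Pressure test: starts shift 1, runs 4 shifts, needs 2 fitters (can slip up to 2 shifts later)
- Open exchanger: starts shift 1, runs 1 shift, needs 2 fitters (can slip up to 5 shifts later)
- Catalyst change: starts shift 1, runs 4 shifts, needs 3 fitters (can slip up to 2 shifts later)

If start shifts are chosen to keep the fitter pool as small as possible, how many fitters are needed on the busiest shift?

5

Early-start (Clean tubes@1, Retube@1, Pressure test@1, Open exchanger@1, Catalyst change@1) gives peak 12: s1:12  s2:8  s3:5  s4:5  s5:0  s6:0.
Shift Pressure test→2, Open exchanger→6, Catalyst change→3.
Schedule Clean tubes@1, Retube@1, Pressure test@2, Open exchanger@6, Catalyst change@3: s1:5  s2:5  s3:5  s4:5  s5:5  s6:5 — peak 5.
Total fitter-shifts = 30 over 6 shifts ⇒ peak ≥ ⌈30/6⌉ = 5, so 5 is optimal.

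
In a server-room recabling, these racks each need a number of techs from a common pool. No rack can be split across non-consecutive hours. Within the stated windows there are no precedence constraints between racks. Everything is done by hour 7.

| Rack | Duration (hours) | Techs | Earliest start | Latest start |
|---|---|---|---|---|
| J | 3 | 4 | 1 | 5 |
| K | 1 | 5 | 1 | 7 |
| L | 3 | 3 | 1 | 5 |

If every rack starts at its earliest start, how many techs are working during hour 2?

7

At early start, hour 2 has: J, L.
Demand: 4 + 3 = 7.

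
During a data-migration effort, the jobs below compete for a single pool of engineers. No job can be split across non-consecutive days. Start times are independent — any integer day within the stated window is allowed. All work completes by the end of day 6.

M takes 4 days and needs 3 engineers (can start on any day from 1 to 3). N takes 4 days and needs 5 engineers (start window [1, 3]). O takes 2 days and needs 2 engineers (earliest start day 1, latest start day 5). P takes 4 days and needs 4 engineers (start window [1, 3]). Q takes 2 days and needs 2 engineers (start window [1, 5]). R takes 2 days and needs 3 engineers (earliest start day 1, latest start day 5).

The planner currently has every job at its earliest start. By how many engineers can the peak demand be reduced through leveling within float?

Early-start peak: d1:19  d2:19  d3:12  d4:12  d5:0  d6:0 ⇒ 19.
Leveled (M@1, N@1, O@1, P@3, Q@1, R@5): d1:12  d2:12  d3:12  d4:12  d5:7  d6:7 ⇒ 12.
Reduction 19 − 12 = 7.

7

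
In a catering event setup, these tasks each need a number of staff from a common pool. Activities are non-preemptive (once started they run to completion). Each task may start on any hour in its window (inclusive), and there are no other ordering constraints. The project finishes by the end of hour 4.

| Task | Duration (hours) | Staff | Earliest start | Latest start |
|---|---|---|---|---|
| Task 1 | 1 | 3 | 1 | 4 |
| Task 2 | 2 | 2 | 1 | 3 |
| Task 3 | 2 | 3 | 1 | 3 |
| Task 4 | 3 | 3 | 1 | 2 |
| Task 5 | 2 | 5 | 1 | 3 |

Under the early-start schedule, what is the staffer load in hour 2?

At early start, hour 2 has: Task 2, Task 3, Task 4, Task 5.
Demand: 2 + 3 + 3 + 5 = 13.

13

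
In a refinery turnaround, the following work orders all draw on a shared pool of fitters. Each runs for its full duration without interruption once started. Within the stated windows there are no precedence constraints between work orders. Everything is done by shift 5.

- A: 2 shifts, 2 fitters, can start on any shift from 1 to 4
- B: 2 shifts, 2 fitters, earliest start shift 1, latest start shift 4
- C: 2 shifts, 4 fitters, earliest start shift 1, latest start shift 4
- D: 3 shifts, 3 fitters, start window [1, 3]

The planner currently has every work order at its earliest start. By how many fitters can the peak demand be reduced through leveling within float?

5

Early-start peak: s1:11  s2:11  s3:3  s4:0  s5:0 ⇒ 11.
Leveled (A@1, B@3, C@1, D@3): s1:6  s2:6  s3:5  s4:5  s5:3 ⇒ 6.
Reduction 11 − 6 = 5.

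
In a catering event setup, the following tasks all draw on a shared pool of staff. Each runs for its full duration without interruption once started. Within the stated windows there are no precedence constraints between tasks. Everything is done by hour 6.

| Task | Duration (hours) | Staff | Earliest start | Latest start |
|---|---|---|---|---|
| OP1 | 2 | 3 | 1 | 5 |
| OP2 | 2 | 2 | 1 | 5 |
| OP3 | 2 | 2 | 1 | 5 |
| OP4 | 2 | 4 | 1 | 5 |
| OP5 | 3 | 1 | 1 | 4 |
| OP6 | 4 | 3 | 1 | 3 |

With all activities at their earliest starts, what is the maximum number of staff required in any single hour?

15

Early-start schedule: OP1@1, OP2@1, OP3@1, OP4@1, OP5@1, OP6@1.
Load per hour: hour 1: 15, hour 2: 15, hour 3: 4, hour 4: 3, hour 5: 0, hour 6: 0.
Peak is 15.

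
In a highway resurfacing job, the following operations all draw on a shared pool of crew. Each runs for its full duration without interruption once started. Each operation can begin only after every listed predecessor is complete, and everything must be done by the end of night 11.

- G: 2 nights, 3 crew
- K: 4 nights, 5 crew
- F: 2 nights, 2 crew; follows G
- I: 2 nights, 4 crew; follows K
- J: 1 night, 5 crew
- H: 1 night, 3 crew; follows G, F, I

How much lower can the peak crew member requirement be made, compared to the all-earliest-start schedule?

7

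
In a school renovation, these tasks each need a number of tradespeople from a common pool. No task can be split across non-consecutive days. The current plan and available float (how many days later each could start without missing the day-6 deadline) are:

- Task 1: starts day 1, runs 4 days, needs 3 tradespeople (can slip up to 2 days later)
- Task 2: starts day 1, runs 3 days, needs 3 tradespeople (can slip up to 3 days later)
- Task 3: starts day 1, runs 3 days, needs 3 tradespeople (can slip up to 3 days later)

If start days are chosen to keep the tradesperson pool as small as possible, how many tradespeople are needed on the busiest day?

Early-start (Task 1@1, Task 2@1, Task 3@1) gives peak 9: d1:9  d2:9  d3:9  d4:3  d5:0  d6:0.
Shift Task 3→4.
Schedule Task 1@1, Task 2@1, Task 3@4: d1:6  d2:6  d3:6  d4:6  d5:3  d6:3 — peak 6.

6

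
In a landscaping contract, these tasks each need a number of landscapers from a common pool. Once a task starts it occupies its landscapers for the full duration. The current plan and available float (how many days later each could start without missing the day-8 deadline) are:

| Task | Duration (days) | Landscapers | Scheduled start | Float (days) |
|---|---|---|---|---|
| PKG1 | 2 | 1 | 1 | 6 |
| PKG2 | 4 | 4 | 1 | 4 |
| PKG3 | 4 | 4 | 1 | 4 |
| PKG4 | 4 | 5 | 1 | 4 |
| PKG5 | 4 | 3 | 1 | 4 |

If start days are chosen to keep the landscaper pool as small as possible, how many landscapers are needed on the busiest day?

Early-start (PKG1@1, PKG2@1, PKG3@1, PKG4@1, PKG5@1) gives peak 17: d1:17  d2:17  d3:16  d4:16  d5:0  d6:0  d7:0  d8:0.
Shift PKG4→5, PKG5→5.
Schedule PKG1@1, PKG2@1, PKG3@1, PKG4@5, PKG5@5: d1:9  d2:9  d3:8  d4:8  d5:8  d6:8  d7:8  d8:8 — peak 9.
Total landscaper-days = 66 over 8 days ⇒ peak ≥ ⌈66/8⌉ = 9, so 9 is optimal.

9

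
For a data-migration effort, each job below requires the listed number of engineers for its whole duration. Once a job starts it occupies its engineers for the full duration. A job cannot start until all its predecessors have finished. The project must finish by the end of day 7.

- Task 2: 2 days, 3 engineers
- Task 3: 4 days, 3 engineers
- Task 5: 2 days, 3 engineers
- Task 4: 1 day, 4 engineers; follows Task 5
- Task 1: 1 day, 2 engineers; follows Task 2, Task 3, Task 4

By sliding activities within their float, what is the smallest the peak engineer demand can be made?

6

Early-start (Task 2@1, Task 3@1, Task 5@1, Task 4@3, Task 1@5) gives peak 9: d1:9  d2:9  d3:7  d4:3  d5:2  d6:0  d7:0.
Shift Task 5→3, Task 4→5, Task 1→6.
Schedule Task 2@1, Task 3@1, Task 5@3, Task 4@5, Task 1@6: d1:6  d2:6  d3:6  d4:6  d5:4  d6:2  d7:0 — peak 6.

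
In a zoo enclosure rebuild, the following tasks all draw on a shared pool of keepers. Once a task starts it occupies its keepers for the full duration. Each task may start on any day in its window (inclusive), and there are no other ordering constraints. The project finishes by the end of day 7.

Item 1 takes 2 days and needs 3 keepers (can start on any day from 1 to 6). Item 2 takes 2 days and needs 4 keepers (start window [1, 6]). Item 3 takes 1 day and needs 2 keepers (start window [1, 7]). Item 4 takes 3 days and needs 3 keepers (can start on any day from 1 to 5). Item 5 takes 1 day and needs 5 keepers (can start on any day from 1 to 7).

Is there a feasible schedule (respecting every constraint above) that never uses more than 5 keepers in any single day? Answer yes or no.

no

The minimum achievable peak is 6; 5 < 6, so no feasible schedule stays within the cap.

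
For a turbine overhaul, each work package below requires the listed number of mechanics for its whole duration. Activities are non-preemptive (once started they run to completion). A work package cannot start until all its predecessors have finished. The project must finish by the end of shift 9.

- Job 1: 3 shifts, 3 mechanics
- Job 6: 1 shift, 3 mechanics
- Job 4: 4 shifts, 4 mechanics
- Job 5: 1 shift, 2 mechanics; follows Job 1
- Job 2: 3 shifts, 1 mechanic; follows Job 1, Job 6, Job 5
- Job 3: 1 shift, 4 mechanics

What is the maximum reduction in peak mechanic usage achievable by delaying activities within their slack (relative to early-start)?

Early-start peak: s1:14  s2:7  s3:7  s4:6  s5:1  s6:1  s7:1  s8:0  s9:0 ⇒ 14.
Leveled (Job 1@1, Job 6@4, Job 4@5, Job 5@4, Job 2@5, Job 3@9): s1:3  s2:3  s3:3  s4:5  s5:5  s6:5  s7:5  s8:4  s9:4 ⇒ 5.
Reduction 14 − 5 = 9.

9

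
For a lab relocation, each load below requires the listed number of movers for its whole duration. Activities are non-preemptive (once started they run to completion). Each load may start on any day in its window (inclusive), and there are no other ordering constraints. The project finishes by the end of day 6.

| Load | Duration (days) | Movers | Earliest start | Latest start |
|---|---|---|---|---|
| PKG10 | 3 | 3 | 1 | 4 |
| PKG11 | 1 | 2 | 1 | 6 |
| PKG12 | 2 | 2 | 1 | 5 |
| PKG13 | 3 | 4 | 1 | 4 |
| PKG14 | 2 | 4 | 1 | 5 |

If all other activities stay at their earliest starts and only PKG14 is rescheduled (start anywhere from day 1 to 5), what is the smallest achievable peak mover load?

PKG14@1: d1:15  d2:13  d3:7  d4:0  d5:0  d6:0 → peak 15
PKG14@2: d1:11  d2:13  d3:11  d4:0  d5:0  d6:0 → peak 13
PKG14@3: d1:11  d2:9  d3:11  d4:4  d5:0  d6:0 → peak 11
PKG14@4: d1:11  d2:9  d3:7  d4:4  d5:4  d6:0 → peak 11
PKG14@5: d1:11  d2:9  d3:7  d4:0  d5:4  d6:4 → peak 11
Best is PKG14@3, peak 11.

11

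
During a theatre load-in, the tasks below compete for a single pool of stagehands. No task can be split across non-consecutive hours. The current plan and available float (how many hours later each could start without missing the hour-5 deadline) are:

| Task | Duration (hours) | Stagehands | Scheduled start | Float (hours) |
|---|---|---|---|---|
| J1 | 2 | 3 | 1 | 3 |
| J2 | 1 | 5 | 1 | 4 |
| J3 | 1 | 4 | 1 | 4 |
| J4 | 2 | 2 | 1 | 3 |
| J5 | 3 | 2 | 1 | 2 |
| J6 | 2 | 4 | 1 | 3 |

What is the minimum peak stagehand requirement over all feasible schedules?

Early-start (J1@1, J2@1, J3@1, J4@1, J5@1, J6@1) gives peak 20: h1:20  h2:11  h3:2  h4:0  h5:0.
Shift J3→2, J4→3, J5→3, J6→3.
Schedule J1@1, J2@1, J3@2, J4@3, J5@3, J6@3: h1:8  h2:7  h3:8  h4:8  h5:2 — peak 8.

8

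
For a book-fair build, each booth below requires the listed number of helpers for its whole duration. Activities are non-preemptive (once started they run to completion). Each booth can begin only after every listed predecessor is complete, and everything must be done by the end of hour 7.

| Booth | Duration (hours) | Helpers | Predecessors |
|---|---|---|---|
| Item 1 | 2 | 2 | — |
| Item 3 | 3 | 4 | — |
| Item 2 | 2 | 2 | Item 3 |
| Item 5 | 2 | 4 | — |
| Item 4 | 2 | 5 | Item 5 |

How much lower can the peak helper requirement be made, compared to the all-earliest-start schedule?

4

Early-start peak: h1:10  h2:10  h3:9  h4:7  h5:2  h6:0  h7:0 ⇒ 10.
Leveled (Item 1@1, Item 3@1, Item 2@4, Item 5@4, Item 4@6): h1:6  h2:6  h3:4  h4:6  h5:6  h6:5  h7:5 ⇒ 6.
Reduction 10 − 6 = 4.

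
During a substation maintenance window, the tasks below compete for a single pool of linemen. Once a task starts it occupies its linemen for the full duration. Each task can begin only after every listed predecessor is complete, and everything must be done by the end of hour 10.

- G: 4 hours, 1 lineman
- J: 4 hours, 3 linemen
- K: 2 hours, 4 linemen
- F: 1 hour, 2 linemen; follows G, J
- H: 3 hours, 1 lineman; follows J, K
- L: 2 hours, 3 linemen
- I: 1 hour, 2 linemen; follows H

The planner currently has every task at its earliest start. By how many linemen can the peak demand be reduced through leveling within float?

Early-start peak: h1:11  h2:11  h3:4  h4:4  h5:3  h6:1  h7:1  h8:2  h9:0  h10:0 ⇒ 11.
Leveled (G@1, J@1, K@5, F@7, H@7, L@8, I@10): h1:4  h2:4  h3:4  h4:4  h5:4  h6:4  h7:3  h8:4  h9:4  h10:2 ⇒ 4.
Reduction 11 − 4 = 7.

7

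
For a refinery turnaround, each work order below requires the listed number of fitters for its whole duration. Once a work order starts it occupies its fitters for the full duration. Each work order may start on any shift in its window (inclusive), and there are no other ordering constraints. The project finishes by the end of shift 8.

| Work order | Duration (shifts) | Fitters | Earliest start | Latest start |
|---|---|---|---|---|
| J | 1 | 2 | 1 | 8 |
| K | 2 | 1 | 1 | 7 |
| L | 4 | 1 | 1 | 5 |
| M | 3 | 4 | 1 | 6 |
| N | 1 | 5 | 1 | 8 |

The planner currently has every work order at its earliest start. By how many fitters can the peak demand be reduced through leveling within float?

Early-start peak: s1:13  s2:6  s3:5  s4:1  s5:0  s6:0  s7:0  s8:0 ⇒ 13.
Leveled (J@1, K@1, L@1, M@3, N@6): s1:4  s2:2  s3:5  s4:5  s5:4  s6:5  s7:0  s8:0 ⇒ 5.
Reduction 13 − 5 = 8.

8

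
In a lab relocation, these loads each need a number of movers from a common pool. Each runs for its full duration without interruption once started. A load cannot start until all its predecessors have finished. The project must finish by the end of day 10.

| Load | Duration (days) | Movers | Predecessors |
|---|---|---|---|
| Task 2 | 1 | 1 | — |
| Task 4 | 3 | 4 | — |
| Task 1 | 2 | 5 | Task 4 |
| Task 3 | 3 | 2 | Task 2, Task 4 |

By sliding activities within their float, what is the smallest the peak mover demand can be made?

5

Early-start (Task 2@1, Task 4@1, Task 1@4, Task 3@4) gives peak 7: d1:5  d2:4  d3:4  d4:7  d5:7  d6:2  d7:0  d8:0  d9:0  d10:0.
Shift Task 3→6.
Schedule Task 2@1, Task 4@1, Task 1@4, Task 3@6: d1:5  d2:4  d3:4  d4:5  d5:5  d6:2  d7:2  d8:2  d9:0  d10:0 — peak 5.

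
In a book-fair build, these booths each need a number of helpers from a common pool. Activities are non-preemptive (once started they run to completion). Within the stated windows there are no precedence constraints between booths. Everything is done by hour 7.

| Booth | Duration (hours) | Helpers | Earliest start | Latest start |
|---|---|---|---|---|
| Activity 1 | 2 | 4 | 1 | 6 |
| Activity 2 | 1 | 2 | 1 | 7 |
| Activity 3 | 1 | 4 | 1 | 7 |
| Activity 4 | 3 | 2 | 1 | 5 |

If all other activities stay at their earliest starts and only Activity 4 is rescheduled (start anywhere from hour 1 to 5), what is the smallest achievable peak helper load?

10

Activity 4@1: h1:12  h2:6  h3:2  h4:0  h5:0  h6:0  h7:0 → peak 12
Activity 4@2: h1:10  h2:6  h3:2  h4:2  h5:0  h6:0  h7:0 → peak 10
Activity 4@3: h1:10  h2:4  h3:2  h4:2  h5:2  h6:0  h7:0 → peak 10
Activity 4@4: h1:10  h2:4  h3:0  h4:2  h5:2  h6:2  h7:0 → peak 10
Activity 4@5: h1:10  h2:4  h3:0  h4:0  h5:2  h6:2  h7:2 → peak 10
Best is Activity 4@2, peak 10.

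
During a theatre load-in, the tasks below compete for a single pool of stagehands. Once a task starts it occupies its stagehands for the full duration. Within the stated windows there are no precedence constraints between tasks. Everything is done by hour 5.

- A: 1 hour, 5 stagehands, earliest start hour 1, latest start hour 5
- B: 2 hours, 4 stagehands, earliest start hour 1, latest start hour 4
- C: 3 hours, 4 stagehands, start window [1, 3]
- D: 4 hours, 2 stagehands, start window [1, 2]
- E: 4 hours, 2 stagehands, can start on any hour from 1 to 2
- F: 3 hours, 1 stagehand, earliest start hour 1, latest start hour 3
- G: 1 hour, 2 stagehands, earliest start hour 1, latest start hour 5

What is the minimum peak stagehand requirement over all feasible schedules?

Early-start (A@1, B@1, C@1, D@1, E@1, F@1, G@1) gives peak 20: h1:20  h2:13  h3:9  h4:4  h5:0.
Shift C→3, D→2, E→2, G→4.
Schedule A@1, B@1, C@3, D@2, E@2, F@1, G@4: h1:10  h2:9  h3:9  h4:10  h5:8 — peak 10.
Total stagehand-hours = 46 over 5 hours ⇒ peak ≥ ⌈46/5⌉ = 10, so 10 is optimal.

10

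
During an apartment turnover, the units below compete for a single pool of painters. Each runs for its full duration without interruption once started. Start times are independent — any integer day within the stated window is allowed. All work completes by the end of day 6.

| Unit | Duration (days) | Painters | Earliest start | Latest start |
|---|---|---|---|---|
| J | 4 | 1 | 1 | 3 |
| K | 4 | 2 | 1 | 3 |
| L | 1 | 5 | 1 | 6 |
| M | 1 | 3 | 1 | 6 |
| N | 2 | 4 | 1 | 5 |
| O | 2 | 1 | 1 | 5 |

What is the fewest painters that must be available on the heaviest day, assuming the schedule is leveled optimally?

Early-start (J@1, K@1, L@1, M@1, N@1, O@1) gives peak 16: d1:16  d2:8  d3:3  d4:3  d5:0  d6:0.
Shift K→2, M→2, N→5, O→3.
Schedule J@1, K@2, L@1, M@2, N@5, O@3: d1:6  d2:6  d3:4  d4:4  d5:6  d6:4 — peak 6.

6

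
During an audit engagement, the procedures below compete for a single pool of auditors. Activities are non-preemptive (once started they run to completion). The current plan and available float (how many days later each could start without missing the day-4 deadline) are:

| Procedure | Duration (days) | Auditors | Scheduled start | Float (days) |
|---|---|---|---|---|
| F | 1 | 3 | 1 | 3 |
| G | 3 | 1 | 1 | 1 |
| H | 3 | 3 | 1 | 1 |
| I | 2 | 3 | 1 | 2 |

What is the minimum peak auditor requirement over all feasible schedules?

7

Early-start (F@1, G@1, H@1, I@1) gives peak 10: d1:10  d2:7  d3:4  d4:0.
Shift I→2.
Schedule F@1, G@1, H@1, I@2: d1:7  d2:7  d3:7  d4:0 — peak 7.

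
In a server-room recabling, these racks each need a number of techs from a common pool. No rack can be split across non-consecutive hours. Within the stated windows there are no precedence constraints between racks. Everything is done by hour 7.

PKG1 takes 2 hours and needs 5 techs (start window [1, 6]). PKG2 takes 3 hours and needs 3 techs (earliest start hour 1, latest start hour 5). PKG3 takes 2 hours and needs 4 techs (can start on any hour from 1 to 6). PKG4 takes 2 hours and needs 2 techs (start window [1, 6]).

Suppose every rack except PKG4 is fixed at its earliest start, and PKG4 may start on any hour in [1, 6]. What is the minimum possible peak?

12

PKG4@1: h1:14  h2:14  h3:3  h4:0  h5:0  h6:0  h7:0 → peak 14
PKG4@2: h1:12  h2:14  h3:5  h4:0  h5:0  h6:0  h7:0 → peak 14
PKG4@3: h1:12  h2:12  h3:5  h4:2  h5:0  h6:0  h7:0 → peak 12
PKG4@4: h1:12  h2:12  h3:3  h4:2  h5:2  h6:0  h7:0 → peak 12
PKG4@5: h1:12  h2:12  h3:3  h4:0  h5:2  h6:2  h7:0 → peak 12
PKG4@6: h1:12  h2:12  h3:3  h4:0  h5:0  h6:2  h7:2 → peak 12
Best is PKG4@3, peak 12.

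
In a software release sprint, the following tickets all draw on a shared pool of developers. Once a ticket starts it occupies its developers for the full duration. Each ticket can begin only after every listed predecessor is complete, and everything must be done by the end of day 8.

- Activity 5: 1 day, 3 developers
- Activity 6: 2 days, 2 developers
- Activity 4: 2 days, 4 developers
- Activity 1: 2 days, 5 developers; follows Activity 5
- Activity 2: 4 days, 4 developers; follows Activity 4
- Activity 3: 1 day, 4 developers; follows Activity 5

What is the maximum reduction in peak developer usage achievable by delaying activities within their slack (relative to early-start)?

7

Early-start peak: d1:9  d2:15  d3:9  d4:4  d5:4  d6:4  d7:0  d8:0 ⇒ 15.
Leveled (Activity 5@1, Activity 6@2, Activity 4@1, Activity 1@3, Activity 2@5, Activity 3@5): d1:7  d2:6  d3:7  d4:5  d5:8  d6:4  d7:4  d8:4 ⇒ 8.
Reduction 15 − 8 = 7.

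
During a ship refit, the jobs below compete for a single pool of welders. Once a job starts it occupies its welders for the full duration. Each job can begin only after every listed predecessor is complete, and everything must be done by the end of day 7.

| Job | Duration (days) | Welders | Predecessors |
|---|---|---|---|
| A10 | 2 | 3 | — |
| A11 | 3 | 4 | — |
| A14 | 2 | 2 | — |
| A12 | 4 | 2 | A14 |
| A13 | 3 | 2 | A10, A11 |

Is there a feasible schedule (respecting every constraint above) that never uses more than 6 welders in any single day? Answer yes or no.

The minimum achievable peak is 7; 6 < 7, so no feasible schedule stays within the cap.

no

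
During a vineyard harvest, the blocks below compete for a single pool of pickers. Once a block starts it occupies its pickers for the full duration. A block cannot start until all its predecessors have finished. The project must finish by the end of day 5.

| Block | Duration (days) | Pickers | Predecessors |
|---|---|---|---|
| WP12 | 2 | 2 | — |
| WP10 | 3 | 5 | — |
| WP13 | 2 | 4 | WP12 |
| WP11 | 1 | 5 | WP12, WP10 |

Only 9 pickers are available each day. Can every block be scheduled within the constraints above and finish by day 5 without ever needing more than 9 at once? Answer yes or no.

Schedule WP12@1, WP10@1, WP13@3, WP11@4: d1:7  d2:7  d3:9  d4:9  d5:0 — peak 9 ≤ 9.

yes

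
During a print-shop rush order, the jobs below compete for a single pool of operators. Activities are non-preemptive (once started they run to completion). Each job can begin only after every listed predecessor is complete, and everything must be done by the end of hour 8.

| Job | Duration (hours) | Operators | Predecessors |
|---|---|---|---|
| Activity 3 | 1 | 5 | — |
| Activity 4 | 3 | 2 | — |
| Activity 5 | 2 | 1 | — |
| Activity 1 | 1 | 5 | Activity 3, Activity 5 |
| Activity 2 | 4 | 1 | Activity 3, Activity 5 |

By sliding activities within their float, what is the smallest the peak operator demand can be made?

Early-start (Activity 3@1, Activity 4@1, Activity 5@1, Activity 1@3, Activity 2@3) gives peak 8: h1:8  h2:3  h3:8  h4:1  h5:1  h6:1  h7:0  h8:0.
Shift Activity 4→2, Activity 5→2, Activity 1→8, Activity 2→4.
Schedule Activity 3@1, Activity 4@2, Activity 5@2, Activity 1@8, Activity 2@4: h1:5  h2:3  h3:3  h4:3  h5:1  h6:1  h7:1  h8:5 — peak 5.

5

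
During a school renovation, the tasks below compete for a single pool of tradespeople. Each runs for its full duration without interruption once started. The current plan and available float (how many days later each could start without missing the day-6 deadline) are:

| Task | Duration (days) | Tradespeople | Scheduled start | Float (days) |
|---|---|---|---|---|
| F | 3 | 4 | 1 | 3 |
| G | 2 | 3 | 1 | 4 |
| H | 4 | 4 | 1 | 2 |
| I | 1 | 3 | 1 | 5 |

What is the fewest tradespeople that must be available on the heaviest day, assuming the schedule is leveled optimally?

Early-start (F@1, G@1, H@1, I@1) gives peak 14: d1:14  d2:11  d3:8  d4:4  d5:0  d6:0.
Shift H→3, I→4.
Schedule F@1, G@1, H@3, I@4: d1:7  d2:7  d3:8  d4:7  d5:4  d6:4 — peak 8.

8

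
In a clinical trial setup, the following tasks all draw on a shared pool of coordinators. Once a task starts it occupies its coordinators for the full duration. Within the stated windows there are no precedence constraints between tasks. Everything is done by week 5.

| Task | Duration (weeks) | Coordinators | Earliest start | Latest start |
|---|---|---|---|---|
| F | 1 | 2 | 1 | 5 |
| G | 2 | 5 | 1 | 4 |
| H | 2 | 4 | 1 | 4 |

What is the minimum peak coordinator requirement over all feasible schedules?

Early-start (F@1, G@1, H@1) gives peak 11: w1:11  w2:9  w3:0  w4:0  w5:0.
Shift G→2, H→4.
Schedule F@1, G@2, H@4: w1:2  w2:5  w3:5  w4:4  w5:4 — peak 5.

5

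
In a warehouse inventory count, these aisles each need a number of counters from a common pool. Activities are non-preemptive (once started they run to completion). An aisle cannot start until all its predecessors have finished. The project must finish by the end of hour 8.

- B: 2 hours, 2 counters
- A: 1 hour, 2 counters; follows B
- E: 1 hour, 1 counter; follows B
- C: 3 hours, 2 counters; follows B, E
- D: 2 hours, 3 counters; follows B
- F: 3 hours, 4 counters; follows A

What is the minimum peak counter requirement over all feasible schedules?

Early-start (B@1, A@3, E@3, C@4, D@3, F@4) gives peak 9: h1:2  h2:2  h3:6  h4:9  h5:6  h6:6  h7:0  h8:0.
Shift F→5.
Schedule B@1, A@3, E@3, C@4, D@3, F@5: h1:2  h2:2  h3:6  h4:5  h5:6  h6:6  h7:4  h8:0 — peak 6.

6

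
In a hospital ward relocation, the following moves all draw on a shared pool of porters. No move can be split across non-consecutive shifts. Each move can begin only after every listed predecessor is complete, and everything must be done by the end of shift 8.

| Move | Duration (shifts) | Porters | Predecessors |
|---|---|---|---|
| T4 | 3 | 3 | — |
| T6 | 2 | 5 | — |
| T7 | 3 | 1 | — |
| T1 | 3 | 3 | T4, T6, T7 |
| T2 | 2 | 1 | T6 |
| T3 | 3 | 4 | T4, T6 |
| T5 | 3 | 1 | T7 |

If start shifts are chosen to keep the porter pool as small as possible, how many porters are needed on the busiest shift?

Early-start (T4@1, T6@1, T7@1, T1@4, T2@3, T3@4, T5@4) gives peak 9: s1:9  s2:9  s3:5  s4:9  s5:8  s6:8  s7:0  s8:0.
Shift T7→3, T1→6, T5→6.
Schedule T4@1, T6@1, T7@3, T1@6, T2@3, T3@4, T5@6: s1:8  s2:8  s3:5  s4:6  s5:5  s6:8  s7:4  s8:4 — peak 8.

8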